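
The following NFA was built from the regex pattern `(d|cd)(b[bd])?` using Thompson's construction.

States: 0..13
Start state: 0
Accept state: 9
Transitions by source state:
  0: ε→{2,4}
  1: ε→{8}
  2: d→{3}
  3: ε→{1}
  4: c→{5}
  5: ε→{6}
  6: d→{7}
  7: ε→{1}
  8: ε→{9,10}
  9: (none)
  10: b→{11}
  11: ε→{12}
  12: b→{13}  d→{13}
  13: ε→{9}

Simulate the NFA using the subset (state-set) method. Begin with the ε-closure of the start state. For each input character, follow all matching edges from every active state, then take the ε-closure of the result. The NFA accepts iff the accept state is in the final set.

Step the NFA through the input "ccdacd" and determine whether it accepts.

initial (ε-close {0}): {0,2,4}
'c' @ 1: {5,6}
'c' @ 2: {}  — dead — no transitions
rest 'dacd' ignored (set empty)
after full input: {}  (accept=9 not in)

Answer: REJECT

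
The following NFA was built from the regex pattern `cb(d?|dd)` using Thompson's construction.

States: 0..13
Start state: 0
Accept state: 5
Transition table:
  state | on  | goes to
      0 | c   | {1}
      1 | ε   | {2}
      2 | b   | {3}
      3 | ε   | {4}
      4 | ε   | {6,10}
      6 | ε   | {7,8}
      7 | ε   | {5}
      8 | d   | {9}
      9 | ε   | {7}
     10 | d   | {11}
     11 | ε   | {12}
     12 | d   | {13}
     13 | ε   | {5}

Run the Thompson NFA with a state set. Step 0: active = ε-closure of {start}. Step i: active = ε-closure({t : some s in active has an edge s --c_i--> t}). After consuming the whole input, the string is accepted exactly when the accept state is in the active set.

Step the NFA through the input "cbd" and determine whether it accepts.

Answer: ACCEPT

Trace:
start: ε-closure({0}) = {0}
'c' @ 1: {1,2}
'b' @ 2: {3,4,5,6,7,8,10}  (accept∈set)
'd' @ 3: {5,7,9,11,12}  (accept∈set)
final: {5,7,9,11,12}; accept 5 in set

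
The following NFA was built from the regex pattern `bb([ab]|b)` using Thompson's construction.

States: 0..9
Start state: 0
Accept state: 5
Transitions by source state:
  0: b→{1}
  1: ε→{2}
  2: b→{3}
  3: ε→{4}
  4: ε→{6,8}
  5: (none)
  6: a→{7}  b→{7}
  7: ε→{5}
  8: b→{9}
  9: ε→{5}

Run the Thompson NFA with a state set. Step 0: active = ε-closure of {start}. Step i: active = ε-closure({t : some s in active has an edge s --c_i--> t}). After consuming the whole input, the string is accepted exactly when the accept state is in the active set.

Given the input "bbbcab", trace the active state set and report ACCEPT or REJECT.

Answer: REJECT

Steps:
S₀ = ε-closure({0}) = {0}
'b' @ 1: {1,2}
'b' @ 2: {3,4,6,8}
'b' @ 3: {5,7,9}  [accepting]
'c' @ 4: {}  — no active states
rest 'ab' ignored (set empty)
final: {}; accept 5 not in set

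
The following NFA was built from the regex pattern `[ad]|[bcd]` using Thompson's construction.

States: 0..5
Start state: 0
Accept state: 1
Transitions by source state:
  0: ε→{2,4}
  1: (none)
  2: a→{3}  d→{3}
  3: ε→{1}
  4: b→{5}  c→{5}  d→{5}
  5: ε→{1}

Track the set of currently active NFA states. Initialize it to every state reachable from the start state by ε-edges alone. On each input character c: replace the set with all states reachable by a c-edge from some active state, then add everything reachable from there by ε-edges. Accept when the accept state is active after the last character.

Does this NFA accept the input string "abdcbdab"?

Answer: REJECT

Steps:
initial (ε-close {0}): {0,2,4}
'a' @ 1: {1,3}  (accept∈set)
'b' @ 2: {}  — no active states
rest 'dcbdab' ignored (set empty)
after full input: {}  (accept=1 not in)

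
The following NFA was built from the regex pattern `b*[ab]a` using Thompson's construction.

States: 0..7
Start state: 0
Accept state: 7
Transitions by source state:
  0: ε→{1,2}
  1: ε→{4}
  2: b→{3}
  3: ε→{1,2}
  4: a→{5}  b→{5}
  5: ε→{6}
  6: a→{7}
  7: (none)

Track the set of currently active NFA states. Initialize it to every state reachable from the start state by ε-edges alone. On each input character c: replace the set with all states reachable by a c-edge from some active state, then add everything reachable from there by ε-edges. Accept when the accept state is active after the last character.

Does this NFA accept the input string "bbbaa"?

Answer: ACCEPT

Derivation:
S₀ = ε-closure({0}) = {0,1,2,4}
'b' @ 1: {1,2,3,4,5,6}
'b' @ 2: {1,2,3,4,5,6}
'b' @ 3: {1,2,3,4,5,6}
'a' @ 4: {5,6,7}  [accepting]
'a' @ 5: {7}  [accepting]
after full input: {7}  (accept=7 in)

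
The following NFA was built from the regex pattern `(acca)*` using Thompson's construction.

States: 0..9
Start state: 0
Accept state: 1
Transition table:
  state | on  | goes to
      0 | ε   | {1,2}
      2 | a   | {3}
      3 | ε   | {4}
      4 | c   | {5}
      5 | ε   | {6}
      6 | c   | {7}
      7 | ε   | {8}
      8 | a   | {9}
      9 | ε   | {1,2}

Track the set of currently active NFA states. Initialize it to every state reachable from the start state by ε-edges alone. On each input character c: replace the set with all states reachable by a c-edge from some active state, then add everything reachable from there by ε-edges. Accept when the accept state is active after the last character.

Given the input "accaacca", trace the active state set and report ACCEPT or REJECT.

Answer: ACCEPT

Trace:
initial (ε-close {0}): {0,1,2}
'a' @ 1: {3,4}
'c' @ 2: {5,6}
'c' @ 3: {7,8}
'a' @ 4: {1,2,9}  [accepting]
'a' @ 5: {3,4}
'c' @ 6: {5,6}
'c' @ 7: {7,8}
'a' @ 8: {1,2,9}  [accepting]
after full input: {1,2,9}  (accept=1 in)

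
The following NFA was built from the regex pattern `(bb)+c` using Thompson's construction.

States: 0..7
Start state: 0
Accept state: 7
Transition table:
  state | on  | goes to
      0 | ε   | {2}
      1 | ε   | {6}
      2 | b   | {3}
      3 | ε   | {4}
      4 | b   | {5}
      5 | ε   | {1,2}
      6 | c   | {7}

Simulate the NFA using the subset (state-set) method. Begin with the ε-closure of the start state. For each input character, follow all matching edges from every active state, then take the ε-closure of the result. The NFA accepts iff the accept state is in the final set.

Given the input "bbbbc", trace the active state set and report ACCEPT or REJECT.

Answer: ACCEPT

Derivation:
initial (ε-close {0}): {0,2}
'b' @ 1: {3,4}
'b' @ 2: {1,2,5,6}
'b' @ 3: {3,4}
'b' @ 4: {1,2,5,6}
'c' @ 5: {7}  ✓accept
end set {7} — state 7 in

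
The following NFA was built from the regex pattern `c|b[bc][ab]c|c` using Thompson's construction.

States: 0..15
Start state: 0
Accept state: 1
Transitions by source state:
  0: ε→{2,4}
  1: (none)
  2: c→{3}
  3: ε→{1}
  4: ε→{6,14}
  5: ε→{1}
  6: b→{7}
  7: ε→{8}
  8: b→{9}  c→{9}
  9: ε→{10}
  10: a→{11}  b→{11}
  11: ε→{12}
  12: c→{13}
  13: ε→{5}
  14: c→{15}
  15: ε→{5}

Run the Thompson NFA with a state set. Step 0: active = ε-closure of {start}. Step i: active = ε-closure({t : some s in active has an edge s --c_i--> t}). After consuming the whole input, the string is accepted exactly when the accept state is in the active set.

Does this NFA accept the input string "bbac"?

S₀ = ε-closure({0}) = {0,2,4,6,14}
'b' @ 1: {7,8}
'b' @ 2: {9,10}
'a' @ 3: {11,12}
'c' @ 4: {1,5,13}  [accepting]
end set {1,5,13} — state 1 in

Answer: ACCEPT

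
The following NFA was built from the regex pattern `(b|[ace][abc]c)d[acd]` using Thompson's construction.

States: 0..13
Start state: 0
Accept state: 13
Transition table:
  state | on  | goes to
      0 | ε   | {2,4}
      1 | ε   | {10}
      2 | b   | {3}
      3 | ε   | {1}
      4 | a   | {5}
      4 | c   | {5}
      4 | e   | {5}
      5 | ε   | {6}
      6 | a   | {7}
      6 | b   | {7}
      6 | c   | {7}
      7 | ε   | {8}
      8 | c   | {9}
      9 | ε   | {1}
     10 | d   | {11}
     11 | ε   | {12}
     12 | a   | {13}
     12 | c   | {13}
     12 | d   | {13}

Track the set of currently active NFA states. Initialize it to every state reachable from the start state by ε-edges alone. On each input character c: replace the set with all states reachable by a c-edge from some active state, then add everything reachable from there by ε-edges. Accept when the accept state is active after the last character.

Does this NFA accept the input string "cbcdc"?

Answer: ACCEPT

Derivation:
initial (ε-close {0}): {0,2,4}
'c' @ 1: {5,6}
'b' @ 2: {7,8}
'c' @ 3: {1,9,10}
'd' @ 4: {11,12}
'c' @ 5: {13}  (accept∈set)
final: {13}; accept 13 in set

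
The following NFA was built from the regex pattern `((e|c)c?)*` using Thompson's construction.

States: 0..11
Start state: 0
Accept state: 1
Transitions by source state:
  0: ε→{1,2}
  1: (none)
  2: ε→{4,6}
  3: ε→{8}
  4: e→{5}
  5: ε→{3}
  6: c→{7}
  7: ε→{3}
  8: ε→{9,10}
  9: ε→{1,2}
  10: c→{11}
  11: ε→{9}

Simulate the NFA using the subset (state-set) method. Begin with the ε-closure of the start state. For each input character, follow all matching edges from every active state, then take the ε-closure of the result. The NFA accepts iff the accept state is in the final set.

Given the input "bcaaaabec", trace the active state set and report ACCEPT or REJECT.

Answer: REJECT

Trace:
start: ε-closure({0}) = {0,1,2,4,6}
'b' @ 1: {}  — dead — no transitions
rest 'caaaabec' ignored (set empty)
after full input: {}  (accept=1 not in)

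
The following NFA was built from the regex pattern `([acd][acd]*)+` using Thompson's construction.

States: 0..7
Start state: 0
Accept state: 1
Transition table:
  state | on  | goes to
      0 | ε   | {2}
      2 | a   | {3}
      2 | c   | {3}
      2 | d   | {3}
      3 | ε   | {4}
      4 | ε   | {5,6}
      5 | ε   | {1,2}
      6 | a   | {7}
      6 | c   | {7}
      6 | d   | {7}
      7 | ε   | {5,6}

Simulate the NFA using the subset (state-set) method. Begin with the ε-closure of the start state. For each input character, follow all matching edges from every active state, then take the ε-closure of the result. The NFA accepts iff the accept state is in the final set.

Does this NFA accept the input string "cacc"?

Answer: ACCEPT

Steps:
initial (ε-close {0}): {0,2}
'c' @ 1: {1,2,3,4,5,6}  (accept∈set)
'a' @ 2: {1,2,3,4,5,6,7}  (accept∈set)
'c' @ 3: {1,2,3,4,5,6,7}  (accept∈set)
'c' @ 4: {1,2,3,4,5,6,7}  (accept∈set)
after full input: {1,2,3,4,5,6,7}  (accept=1 in)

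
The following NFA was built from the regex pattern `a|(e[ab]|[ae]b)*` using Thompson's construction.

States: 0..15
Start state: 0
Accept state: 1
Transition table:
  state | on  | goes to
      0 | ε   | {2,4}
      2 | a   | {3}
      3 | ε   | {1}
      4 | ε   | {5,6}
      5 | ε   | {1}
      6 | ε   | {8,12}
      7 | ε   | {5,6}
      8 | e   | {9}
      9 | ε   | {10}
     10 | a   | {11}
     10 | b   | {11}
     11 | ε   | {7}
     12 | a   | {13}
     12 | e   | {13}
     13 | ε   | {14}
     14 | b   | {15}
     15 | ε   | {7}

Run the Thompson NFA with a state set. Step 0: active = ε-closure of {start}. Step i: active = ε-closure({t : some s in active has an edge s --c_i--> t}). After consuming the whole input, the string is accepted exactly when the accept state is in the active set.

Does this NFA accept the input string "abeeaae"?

start: ε-closure({0}) = {0,1,2,4,5,6,8,12}
'a' @ 1: {1,3,13,14}  (accept∈set)
'b' @ 2: {1,5,6,7,8,12,15}  (accept∈set)
'e' @ 3: {9,10,13,14}
'e' @ 4: {}  — state set empty
rest 'aae' ignored (set empty)
final: {}; accept 1 not in set

Answer: REJECT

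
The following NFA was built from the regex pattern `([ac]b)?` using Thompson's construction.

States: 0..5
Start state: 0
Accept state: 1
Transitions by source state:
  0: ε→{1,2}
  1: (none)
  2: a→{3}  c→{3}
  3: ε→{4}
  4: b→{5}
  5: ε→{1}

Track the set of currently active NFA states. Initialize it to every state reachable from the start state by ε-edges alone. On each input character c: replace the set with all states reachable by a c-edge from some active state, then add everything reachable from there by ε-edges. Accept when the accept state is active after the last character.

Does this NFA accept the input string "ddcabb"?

initial (ε-close {0}): {0,1,2}
'd' @ 1: {}  — state set empty
rest 'dcabb' ignored (set empty)
after full input: {}  (accept=1 not in)

Answer: REJECT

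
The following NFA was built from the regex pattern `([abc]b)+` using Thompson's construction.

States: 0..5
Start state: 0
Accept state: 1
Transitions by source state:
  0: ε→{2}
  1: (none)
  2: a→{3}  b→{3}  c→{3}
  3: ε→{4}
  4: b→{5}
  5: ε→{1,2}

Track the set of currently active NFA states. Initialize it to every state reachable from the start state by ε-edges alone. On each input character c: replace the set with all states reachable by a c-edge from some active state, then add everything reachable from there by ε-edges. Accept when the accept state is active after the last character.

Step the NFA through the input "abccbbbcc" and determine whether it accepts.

S₀ = ε-closure({0}) = {0,2}
'a' @ 1: {3,4}
'b' @ 2: {1,2,5}  [accepting]
'c' @ 3: {3,4}
'c' @ 4: {}  — state set empty
rest 'bbbcc' ignored (set empty)
end set {} — state 1 not in

Answer: REJECT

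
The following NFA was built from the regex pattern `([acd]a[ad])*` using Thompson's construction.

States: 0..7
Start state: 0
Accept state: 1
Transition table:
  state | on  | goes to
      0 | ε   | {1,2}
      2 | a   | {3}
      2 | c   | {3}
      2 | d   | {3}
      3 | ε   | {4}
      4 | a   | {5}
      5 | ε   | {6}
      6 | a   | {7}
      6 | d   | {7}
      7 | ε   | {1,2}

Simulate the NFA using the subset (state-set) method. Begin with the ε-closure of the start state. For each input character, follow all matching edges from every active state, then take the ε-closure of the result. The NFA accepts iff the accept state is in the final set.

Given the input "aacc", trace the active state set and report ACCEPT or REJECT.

Answer: REJECT

Trace:
start: ε-closure({0}) = {0,1,2}
'a' @ 1: {3,4}
'a' @ 2: {5,6}
'c' @ 3: {}  — dead — no transitions
rest 'c' ignored (set empty)
final: {}; accept 1 not in set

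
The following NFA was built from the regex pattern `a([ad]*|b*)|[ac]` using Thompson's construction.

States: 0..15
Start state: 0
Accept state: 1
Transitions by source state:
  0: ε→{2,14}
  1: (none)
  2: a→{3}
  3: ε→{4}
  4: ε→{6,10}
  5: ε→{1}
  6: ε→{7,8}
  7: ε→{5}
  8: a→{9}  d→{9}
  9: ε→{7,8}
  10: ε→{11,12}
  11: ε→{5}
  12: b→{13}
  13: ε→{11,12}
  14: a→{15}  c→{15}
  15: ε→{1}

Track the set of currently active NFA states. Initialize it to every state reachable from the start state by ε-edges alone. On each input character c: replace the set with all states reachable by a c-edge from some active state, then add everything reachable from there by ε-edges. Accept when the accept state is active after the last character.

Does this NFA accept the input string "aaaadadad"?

Answer: ACCEPT

Steps:
S₀ = ε-closure({0}) = {0,2,14}
'a' @ 1: {1,3,4,5,6,7,8,10,11,12,15}  ✓accept
'a' @ 2: {1,5,7,8,9}  ✓accept
'a' @ 3: {1,5,7,8,9}  ✓accept
'a' @ 4: {1,5,7,8,9}  ✓accept
'd' @ 5: {1,5,7,8,9}  ✓accept
'a' @ 6: {1,5,7,8,9}  ✓accept
'd' @ 7: {1,5,7,8,9}  ✓accept
'a' @ 8: {1,5,7,8,9}  ✓accept
'd' @ 9: {1,5,7,8,9}  ✓accept
end set {1,5,7,8,9} — state 1 in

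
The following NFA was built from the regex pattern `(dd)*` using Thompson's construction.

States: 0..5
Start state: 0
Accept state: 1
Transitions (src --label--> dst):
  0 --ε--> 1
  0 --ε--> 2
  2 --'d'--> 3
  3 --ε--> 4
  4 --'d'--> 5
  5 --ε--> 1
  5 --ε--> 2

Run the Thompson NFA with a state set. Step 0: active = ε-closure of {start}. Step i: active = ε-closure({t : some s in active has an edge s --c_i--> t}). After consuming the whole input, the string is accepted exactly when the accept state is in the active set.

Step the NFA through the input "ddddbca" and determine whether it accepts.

start: ε-closure({0}) = {0,1,2}
'd' @ 1: {3,4}
'd' @ 2: {1,2,5}  ✓accept
'd' @ 3: {3,4}
'd' @ 4: {1,2,5}  ✓accept
'b' @ 5: {}  — dead — no transitions
rest 'ca' ignored (set empty)
after full input: {}  (accept=1 not in)

Answer: REJECT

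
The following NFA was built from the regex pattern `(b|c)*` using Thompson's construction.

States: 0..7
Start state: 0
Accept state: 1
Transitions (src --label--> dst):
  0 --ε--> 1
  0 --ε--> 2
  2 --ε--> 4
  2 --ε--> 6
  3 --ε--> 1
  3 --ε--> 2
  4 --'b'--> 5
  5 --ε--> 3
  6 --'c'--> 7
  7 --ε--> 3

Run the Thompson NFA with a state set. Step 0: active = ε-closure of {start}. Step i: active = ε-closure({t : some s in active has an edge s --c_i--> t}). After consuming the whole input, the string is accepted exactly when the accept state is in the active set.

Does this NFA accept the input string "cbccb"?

Answer: ACCEPT

Derivation:
start: ε-closure({0}) = {0,1,2,4,6}
'c' @ 1: {1,2,3,4,6,7}  ✓accept
'b' @ 2: {1,2,3,4,5,6}  ✓accept
'c' @ 3: {1,2,3,4,6,7}  ✓accept
'c' @ 4: {1,2,3,4,6,7}  ✓accept
'b' @ 5: {1,2,3,4,5,6}  ✓accept
after full input: {1,2,3,4,5,6}  (accept=1 in)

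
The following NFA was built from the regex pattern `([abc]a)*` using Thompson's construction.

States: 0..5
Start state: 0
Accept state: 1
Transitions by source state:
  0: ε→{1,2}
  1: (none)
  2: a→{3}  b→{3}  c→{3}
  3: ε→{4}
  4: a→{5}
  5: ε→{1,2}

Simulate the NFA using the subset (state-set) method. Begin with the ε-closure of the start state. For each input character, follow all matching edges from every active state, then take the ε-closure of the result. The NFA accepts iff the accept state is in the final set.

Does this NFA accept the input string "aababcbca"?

initial (ε-close {0}): {0,1,2}
'a' @ 1: {3,4}
'a' @ 2: {1,2,5}  ✓accept
'b' @ 3: {3,4}
'a' @ 4: {1,2,5}  ✓accept
'b' @ 5: {3,4}
'c' @ 6: {}  — no active states
rest 'bca' ignored (set empty)
after full input: {}  (accept=1 not in)

Answer: REJECT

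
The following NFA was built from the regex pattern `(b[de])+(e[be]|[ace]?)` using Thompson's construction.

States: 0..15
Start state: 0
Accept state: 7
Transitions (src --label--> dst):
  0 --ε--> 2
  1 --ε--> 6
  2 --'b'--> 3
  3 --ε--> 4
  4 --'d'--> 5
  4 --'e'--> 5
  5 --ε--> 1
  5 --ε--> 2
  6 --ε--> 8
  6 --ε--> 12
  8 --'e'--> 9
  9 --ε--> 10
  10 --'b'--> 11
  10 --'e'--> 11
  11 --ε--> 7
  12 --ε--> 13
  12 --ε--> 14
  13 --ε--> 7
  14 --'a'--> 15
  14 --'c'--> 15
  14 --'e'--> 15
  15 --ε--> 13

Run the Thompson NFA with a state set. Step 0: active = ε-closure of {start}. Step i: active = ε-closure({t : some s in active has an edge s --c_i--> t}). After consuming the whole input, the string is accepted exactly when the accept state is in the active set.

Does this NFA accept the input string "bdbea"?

initial (ε-close {0}): {0,2}
'b' @ 1: {3,4}
'd' @ 2: {1,2,5,6,7,8,12,13,14}  [accepting]
'b' @ 3: {3,4}
'e' @ 4: {1,2,5,6,7,8,12,13,14}  [accepting]
'a' @ 5: {7,13,15}  [accepting]
final: {7,13,15}; accept 7 in set

Answer: ACCEPT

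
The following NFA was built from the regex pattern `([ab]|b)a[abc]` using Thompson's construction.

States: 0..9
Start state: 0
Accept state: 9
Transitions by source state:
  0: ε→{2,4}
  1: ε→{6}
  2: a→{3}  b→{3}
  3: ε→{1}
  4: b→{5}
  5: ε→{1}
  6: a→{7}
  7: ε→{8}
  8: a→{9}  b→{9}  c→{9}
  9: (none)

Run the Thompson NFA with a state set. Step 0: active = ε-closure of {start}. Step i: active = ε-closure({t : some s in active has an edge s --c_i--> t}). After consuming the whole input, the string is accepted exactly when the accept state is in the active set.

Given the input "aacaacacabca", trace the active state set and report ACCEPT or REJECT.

Answer: REJECT

Steps:
start: ε-closure({0}) = {0,2,4}
'a' @ 1: {1,3,6}
'a' @ 2: {7,8}
'c' @ 3: {9}  ✓accept
'a' @ 4: {}  — dead — no transitions
rest 'acacabca' ignored (set empty)
end set {} — state 9 not in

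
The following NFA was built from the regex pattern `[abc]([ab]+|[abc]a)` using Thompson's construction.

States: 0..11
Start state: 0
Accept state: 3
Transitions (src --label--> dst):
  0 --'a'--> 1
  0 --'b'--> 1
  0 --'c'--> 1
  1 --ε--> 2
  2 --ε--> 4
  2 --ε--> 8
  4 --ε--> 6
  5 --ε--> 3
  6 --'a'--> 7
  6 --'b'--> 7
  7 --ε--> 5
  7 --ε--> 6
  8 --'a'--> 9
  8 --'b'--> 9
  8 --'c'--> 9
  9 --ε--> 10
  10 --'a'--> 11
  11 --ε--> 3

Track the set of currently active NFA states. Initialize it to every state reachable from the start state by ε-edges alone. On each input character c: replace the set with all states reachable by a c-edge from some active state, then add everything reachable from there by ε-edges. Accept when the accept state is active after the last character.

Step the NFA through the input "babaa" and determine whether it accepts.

S₀ = ε-closure({0}) = {0}
'b' @ 1: {1,2,4,6,8}
'a' @ 2: {3,5,6,7,9,10}  ✓accept
'b' @ 3: {3,5,6,7}  ✓accept
'a' @ 4: {3,5,6,7}  ✓accept
'a' @ 5: {3,5,6,7}  ✓accept
end set {3,5,6,7} — state 3 in

Answer: ACCEPT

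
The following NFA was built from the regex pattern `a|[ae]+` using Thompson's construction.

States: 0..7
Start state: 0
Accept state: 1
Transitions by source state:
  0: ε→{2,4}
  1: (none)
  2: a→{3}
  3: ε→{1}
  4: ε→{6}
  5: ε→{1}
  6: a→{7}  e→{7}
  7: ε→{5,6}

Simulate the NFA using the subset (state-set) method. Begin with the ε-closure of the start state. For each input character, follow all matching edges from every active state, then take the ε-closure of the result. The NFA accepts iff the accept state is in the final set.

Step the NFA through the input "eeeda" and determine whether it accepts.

Answer: REJECT

Derivation:
S₀ = ε-closure({0}) = {0,2,4,6}
'e' @ 1: {1,5,6,7}  ✓accept
'e' @ 2: {1,5,6,7}  ✓accept
'e' @ 3: {1,5,6,7}  ✓accept
'd' @ 4: {}  — no active states
rest 'a' ignored (set empty)
end set {} — state 1 not in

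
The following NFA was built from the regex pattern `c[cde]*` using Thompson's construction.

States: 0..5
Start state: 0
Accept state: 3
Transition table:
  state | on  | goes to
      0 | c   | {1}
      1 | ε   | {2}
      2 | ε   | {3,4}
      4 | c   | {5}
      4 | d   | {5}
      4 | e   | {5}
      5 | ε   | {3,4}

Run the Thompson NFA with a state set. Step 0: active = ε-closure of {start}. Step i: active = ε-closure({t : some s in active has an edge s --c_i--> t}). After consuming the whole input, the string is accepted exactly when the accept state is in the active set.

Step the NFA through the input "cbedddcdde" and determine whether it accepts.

S₀ = ε-closure({0}) = {0}
'c' @ 1: {1,2,3,4}  (accept∈set)
'b' @ 2: {}  — no active states
rest 'edddcdde' ignored (set empty)
after full input: {}  (accept=3 not in)

Answer: REJECT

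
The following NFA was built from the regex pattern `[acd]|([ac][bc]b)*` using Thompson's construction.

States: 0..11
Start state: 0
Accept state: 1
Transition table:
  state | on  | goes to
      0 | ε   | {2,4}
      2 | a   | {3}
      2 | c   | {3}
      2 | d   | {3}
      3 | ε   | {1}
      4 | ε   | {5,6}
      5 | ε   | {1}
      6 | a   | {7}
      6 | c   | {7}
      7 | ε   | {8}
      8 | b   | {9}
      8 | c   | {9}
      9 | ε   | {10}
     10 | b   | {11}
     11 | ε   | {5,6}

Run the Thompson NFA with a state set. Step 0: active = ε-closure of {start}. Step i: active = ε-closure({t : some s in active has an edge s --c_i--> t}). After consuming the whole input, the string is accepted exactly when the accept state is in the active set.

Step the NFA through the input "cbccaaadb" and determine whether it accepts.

Answer: REJECT

Trace:
start: ε-closure({0}) = {0,1,2,4,5,6}
'c' @ 1: {1,3,7,8}  (accept∈set)
'b' @ 2: {9,10}
'c' @ 3: {}  — no active states
rest 'caaadb' ignored (set empty)
after full input: {}  (accept=1 not in)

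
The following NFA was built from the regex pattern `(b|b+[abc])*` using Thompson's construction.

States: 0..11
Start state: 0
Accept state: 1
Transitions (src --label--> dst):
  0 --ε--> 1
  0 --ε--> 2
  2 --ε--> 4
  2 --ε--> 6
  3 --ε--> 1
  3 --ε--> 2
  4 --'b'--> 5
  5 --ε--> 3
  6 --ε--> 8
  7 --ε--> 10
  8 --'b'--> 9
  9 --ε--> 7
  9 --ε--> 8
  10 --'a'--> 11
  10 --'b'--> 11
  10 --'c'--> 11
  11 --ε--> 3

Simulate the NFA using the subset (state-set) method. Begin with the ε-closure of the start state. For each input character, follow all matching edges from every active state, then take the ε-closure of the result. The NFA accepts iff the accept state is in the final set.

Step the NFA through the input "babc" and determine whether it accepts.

Answer: ACCEPT

Derivation:
S₀ = ε-closure({0}) = {0,1,2,4,6,8}
'b' @ 1: {1,2,3,4,5,6,7,8,9,10}  [accepting]
'a' @ 2: {1,2,3,4,6,8,11}  [accepting]
'b' @ 3: {1,2,3,4,5,6,7,8,9,10}  [accepting]
'c' @ 4: {1,2,3,4,6,8,11}  [accepting]
final: {1,2,3,4,6,8,11}; accept 1 in set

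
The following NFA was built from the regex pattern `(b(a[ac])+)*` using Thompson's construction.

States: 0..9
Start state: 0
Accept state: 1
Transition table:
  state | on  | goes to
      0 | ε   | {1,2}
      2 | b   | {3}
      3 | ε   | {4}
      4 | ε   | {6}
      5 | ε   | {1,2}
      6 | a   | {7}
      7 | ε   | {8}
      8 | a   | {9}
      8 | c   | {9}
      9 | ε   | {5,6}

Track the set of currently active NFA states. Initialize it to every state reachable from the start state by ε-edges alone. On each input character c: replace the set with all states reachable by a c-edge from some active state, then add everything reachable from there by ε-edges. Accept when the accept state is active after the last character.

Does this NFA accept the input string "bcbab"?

Answer: REJECT

Trace:
initial (ε-close {0}): {0,1,2}
'b' @ 1: {3,4,6}
'c' @ 2: {}  — dead — no transitions
rest 'bab' ignored (set empty)
end set {} — state 1 not in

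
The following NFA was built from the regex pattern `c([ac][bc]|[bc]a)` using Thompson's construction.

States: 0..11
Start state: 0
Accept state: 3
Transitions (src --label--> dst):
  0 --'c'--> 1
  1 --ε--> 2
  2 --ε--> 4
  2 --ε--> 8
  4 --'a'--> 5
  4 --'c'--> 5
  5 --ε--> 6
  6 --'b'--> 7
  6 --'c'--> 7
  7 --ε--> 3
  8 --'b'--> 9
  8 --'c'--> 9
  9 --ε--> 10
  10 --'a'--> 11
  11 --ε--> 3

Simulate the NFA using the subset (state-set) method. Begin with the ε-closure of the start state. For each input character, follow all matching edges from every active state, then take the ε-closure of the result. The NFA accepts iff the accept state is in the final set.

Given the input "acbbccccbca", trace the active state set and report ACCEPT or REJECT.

Answer: REJECT

Steps:
start: ε-closure({0}) = {0}
'a' @ 1: {}  — state set empty
rest 'cbbccccbca' ignored (set empty)
end set {} — state 3 not in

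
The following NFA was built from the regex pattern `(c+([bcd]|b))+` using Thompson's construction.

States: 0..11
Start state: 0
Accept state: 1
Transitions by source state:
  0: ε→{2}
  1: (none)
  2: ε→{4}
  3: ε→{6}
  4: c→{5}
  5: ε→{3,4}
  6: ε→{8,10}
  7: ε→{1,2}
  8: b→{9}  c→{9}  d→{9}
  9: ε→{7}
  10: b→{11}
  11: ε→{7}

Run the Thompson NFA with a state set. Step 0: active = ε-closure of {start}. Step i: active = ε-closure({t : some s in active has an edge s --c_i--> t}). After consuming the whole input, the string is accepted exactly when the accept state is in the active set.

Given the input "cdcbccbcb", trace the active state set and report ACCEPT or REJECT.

S₀ = ε-closure({0}) = {0,2,4}
'c' @ 1: {3,4,5,6,8,10}
'd' @ 2: {1,2,4,7,9}  (accept∈set)
'c' @ 3: {3,4,5,6,8,10}
'b' @ 4: {1,2,4,7,9,11}  (accept∈set)
'c' @ 5: {3,4,5,6,8,10}
'c' @ 6: {1,2,3,4,5,6,7,8,9,10}  (accept∈set)
'b' @ 7: {1,2,4,7,9,11}  (accept∈set)
'c' @ 8: {3,4,5,6,8,10}
'b' @ 9: {1,2,4,7,9,11}  (accept∈set)
final: {1,2,4,7,9,11}; accept 1 in set

Answer: ACCEPT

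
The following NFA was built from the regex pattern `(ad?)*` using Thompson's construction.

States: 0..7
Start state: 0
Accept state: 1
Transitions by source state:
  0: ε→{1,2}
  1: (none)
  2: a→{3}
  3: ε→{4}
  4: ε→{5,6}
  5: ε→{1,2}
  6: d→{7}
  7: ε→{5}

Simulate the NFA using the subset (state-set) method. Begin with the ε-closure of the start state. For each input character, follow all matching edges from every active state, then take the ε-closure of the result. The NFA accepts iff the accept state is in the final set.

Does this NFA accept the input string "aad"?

Answer: ACCEPT

Derivation:
start: ε-closure({0}) = {0,1,2}
'a' @ 1: {1,2,3,4,5,6}  [accepting]
'a' @ 2: {1,2,3,4,5,6}  [accepting]
'd' @ 3: {1,2,5,7}  [accepting]
after full input: {1,2,5,7}  (accept=1 in)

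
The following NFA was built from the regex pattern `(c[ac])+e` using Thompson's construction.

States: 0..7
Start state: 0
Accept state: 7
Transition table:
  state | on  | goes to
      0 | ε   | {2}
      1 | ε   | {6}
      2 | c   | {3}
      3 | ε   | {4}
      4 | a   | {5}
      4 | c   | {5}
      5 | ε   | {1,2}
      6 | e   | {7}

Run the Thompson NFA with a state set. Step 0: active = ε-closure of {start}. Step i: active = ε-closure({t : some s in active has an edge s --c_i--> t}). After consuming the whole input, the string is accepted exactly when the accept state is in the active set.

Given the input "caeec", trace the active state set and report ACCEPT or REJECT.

Answer: REJECT

Trace:
S₀ = ε-closure({0}) = {0,2}
'c' @ 1: {3,4}
'a' @ 2: {1,2,5,6}
'e' @ 3: {7}  [accepting]
'e' @ 4: {}  — dead — no transitions
rest 'c' ignored (set empty)
final: {}; accept 7 not in set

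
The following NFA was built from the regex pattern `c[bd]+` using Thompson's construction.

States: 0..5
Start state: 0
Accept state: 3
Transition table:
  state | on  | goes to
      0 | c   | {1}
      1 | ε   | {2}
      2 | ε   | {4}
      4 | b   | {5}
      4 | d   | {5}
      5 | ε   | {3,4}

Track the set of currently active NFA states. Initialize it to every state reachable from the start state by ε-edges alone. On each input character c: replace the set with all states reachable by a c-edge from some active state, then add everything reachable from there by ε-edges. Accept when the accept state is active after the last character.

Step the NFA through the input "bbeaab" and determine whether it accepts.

S₀ = ε-closure({0}) = {0}
'b' @ 1: {}  — no active states
rest 'beaab' ignored (set empty)
after full input: {}  (accept=3 not in)

Answer: REJECT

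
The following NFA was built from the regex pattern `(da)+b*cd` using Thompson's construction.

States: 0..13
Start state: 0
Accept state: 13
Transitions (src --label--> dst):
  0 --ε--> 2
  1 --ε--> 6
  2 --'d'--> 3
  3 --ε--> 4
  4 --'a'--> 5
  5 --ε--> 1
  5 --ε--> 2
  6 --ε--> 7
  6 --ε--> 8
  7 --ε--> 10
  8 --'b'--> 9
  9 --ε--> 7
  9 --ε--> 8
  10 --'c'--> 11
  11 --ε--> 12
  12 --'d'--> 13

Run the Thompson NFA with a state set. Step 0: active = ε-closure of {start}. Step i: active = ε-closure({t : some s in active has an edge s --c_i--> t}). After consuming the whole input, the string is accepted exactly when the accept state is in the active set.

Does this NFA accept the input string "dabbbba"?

start: ε-closure({0}) = {0,2}
'd' @ 1: {3,4}
'a' @ 2: {1,2,5,6,7,8,10}
'b' @ 3: {7,8,9,10}
'b' @ 4: {7,8,9,10}
'b' @ 5: {7,8,9,10}
'b' @ 6: {7,8,9,10}
'a' @ 7: {}  — no active states
after full input: {}  (accept=13 not in)

Answer: REJECT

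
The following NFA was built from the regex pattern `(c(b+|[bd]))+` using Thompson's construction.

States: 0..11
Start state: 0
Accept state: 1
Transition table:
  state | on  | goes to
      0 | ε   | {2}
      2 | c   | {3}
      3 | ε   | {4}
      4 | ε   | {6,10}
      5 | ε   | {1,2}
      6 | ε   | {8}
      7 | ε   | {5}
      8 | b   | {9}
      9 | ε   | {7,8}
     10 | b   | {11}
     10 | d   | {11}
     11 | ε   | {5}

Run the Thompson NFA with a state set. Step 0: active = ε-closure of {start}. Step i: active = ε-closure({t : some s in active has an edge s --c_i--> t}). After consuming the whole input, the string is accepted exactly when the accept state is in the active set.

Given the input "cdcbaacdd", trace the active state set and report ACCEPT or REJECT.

Answer: REJECT

Trace:
initial (ε-close {0}): {0,2}
'c' @ 1: {3,4,6,8,10}
'd' @ 2: {1,2,5,11}  ✓accept
'c' @ 3: {3,4,6,8,10}
'b' @ 4: {1,2,5,7,8,9,11}  ✓accept
'a' @ 5: {}  — no active states
rest 'acdd' ignored (set empty)
end set {} — state 1 not in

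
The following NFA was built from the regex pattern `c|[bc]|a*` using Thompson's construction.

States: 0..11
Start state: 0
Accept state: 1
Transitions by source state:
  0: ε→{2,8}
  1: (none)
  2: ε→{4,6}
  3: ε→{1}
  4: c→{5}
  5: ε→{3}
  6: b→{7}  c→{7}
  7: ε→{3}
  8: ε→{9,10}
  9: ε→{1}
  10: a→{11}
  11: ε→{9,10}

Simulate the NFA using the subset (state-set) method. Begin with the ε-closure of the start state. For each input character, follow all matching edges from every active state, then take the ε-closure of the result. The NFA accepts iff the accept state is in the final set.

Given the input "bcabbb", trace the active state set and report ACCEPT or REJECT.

S₀ = ε-closure({0}) = {0,1,2,4,6,8,9,10}
'b' @ 1: {1,3,7}  ✓accept
'c' @ 2: {}  — dead — no transitions
rest 'abbb' ignored (set empty)
after full input: {}  (accept=1 not in)

Answer: REJECT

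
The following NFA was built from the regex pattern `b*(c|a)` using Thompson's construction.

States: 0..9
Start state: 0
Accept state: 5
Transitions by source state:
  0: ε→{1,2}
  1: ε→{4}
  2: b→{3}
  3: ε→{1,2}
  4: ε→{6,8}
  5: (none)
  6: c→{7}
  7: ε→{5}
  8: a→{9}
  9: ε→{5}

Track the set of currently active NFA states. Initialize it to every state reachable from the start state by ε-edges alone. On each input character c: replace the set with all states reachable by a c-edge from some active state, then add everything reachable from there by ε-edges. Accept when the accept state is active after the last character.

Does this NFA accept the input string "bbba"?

Answer: ACCEPT

Trace:
initial (ε-close {0}): {0,1,2,4,6,8}
'b' @ 1: {1,2,3,4,6,8}
'b' @ 2: {1,2,3,4,6,8}
'b' @ 3: {1,2,3,4,6,8}
'a' @ 4: {5,9}  ✓accept
final: {5,9}; accept 5 in set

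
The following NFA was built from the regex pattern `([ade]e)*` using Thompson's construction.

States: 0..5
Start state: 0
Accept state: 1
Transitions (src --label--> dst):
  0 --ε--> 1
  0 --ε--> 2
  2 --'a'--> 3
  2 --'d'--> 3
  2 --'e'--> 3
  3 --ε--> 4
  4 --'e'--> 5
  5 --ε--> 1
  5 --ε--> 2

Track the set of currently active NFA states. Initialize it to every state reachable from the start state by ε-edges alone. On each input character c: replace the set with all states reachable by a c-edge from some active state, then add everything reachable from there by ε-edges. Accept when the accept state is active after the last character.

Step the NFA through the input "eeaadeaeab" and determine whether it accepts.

start: ε-closure({0}) = {0,1,2}
'e' @ 1: {3,4}
'e' @ 2: {1,2,5}  [accepting]
'a' @ 3: {3,4}
'a' @ 4: {}  — dead — no transitions
rest 'deaeab' ignored (set empty)
after full input: {}  (accept=1 not in)

Answer: REJECT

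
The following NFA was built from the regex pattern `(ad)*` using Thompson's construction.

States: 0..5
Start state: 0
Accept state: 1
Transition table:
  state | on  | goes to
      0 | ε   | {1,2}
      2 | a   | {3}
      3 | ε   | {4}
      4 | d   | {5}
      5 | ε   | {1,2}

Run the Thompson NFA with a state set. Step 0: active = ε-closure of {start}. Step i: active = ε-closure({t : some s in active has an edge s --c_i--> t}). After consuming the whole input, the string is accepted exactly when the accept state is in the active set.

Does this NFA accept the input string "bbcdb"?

Answer: REJECT

Steps:
S₀ = ε-closure({0}) = {0,1,2}
'b' @ 1: {}  — dead — no transitions
rest 'bcdb' ignored (set empty)
after full input: {}  (accept=1 not in)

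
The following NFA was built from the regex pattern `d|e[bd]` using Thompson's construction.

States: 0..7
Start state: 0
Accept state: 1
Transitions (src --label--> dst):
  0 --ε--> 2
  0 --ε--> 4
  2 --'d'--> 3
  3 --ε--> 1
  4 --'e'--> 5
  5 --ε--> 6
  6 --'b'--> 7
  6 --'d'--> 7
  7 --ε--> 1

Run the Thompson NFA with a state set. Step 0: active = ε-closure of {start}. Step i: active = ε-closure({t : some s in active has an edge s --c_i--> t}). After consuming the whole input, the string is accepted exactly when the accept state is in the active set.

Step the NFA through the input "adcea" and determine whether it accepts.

start: ε-closure({0}) = {0,2,4}
'a' @ 1: {}  — dead — no transitions
rest 'dcea' ignored (set empty)
after full input: {}  (accept=1 not in)

Answer: REJECT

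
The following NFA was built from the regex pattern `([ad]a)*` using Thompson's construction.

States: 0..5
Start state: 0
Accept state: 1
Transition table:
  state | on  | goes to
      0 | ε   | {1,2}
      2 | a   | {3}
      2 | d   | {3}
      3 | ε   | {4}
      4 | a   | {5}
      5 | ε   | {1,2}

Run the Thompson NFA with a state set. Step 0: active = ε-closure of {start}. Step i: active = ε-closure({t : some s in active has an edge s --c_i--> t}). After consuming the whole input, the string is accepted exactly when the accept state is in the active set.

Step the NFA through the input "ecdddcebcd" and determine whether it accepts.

initial (ε-close {0}): {0,1,2}
'e' @ 1: {}  — dead — no transitions
rest 'cdddcebcd' ignored (set empty)
final: {}; accept 1 not in set

Answer: REJECT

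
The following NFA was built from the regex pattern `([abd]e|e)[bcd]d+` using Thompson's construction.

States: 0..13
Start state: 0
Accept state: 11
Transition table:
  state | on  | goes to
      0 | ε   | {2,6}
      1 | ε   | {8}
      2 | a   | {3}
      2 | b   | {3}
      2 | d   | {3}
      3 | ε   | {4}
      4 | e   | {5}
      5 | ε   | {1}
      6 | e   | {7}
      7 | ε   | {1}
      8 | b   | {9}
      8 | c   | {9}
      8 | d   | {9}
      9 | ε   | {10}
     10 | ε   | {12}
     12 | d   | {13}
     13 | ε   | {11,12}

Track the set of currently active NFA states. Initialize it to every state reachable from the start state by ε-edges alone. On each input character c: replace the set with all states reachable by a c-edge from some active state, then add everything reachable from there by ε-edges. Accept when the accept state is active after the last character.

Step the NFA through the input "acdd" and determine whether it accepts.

S₀ = ε-closure({0}) = {0,2,6}
'a' @ 1: {3,4}
'c' @ 2: {}  — no active states
rest 'dd' ignored (set empty)
after full input: {}  (accept=11 not in)

Answer: REJECT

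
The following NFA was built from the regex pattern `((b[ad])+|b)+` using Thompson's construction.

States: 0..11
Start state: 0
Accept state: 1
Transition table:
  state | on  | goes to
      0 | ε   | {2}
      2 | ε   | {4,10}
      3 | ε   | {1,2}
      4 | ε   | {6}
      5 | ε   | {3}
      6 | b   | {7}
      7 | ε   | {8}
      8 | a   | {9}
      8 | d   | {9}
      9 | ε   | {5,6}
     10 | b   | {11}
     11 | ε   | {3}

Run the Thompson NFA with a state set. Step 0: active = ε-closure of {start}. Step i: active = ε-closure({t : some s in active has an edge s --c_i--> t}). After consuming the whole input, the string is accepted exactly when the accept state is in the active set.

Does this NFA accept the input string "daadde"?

Answer: REJECT

Trace:
initial (ε-close {0}): {0,2,4,6,10}
'd' @ 1: {}  — state set empty
rest 'aadde' ignored (set empty)
after full input: {}  (accept=1 not in)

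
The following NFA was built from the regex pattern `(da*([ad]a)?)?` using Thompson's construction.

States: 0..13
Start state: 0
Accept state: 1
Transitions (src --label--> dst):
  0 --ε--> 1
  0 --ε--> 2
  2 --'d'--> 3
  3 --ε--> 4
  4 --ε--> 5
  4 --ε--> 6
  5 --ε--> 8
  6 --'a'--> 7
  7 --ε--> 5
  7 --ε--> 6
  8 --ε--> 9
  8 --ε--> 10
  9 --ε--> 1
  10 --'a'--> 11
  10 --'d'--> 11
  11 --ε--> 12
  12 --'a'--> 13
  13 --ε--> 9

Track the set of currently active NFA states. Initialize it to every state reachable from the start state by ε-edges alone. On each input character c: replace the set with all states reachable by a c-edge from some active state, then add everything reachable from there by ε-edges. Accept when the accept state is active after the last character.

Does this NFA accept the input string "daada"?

Answer: ACCEPT

Trace:
start: ε-closure({0}) = {0,1,2}
'd' @ 1: {1,3,4,5,6,8,9,10}  (accept∈set)
'a' @ 2: {1,5,6,7,8,9,10,11,12}  (accept∈set)
'a' @ 3: {1,5,6,7,8,9,10,11,12,13}  (accept∈set)
'd' @ 4: {11,12}
'a' @ 5: {1,9,13}  (accept∈set)
after full input: {1,9,13}  (accept=1 in)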